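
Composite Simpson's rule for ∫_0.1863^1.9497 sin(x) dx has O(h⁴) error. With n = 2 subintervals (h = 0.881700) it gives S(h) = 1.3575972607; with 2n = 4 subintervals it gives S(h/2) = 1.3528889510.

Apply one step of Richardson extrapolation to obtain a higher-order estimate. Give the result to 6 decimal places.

Order 4 gives 2^r = 16 and 2^r − 1 = 15.
Numerator 16×A(h/2) − A(h) = 16×1.3528889510 − 1.3575972607 = 20.2886259553
Denominator 16 − 1 = 15.
Extrapolated: 20.2886259553 / 15 = 1.3525750637
Correction |R − A(h/2)| = 3.139e-04; gap |A(h/2) − A(h)| = 4.708e-03.

1.352575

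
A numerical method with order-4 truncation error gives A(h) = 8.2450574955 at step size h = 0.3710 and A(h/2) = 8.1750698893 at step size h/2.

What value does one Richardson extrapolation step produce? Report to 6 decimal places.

8.170404

With r = 4 the leading error scales as h^4, so the weight is 2^4 = 16.
2^4*A(h/2) = 130.8011182288; minus A(h) gives 122.5560607333.
R = 122.5560607333/15 = 8.1704040489
Shift from A(h/2): −0.0046658404.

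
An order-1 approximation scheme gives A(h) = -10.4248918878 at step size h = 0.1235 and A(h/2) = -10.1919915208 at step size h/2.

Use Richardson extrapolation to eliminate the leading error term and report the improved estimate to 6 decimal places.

-9.959091

The method has order 1: 2^1 = 2.
2 × (-10.1919915208) − (-10.4248918878) = -9.9590911538
Divide by 2^1 − 1 = 1.
(-9.9590911538) ÷ 1 = -9.9590911538
Correction |R − A(h/2)| = 2.329e-01; gap |A(h/2) − A(h)| = 2.329e-01.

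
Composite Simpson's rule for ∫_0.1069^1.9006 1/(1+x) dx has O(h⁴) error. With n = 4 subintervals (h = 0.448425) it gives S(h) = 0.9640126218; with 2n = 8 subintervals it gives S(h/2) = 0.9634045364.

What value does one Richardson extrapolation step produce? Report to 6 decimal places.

Error is O(h^4); halving h shrinks it by 2^4 = 16.
2^4 × A(h/2) = 15.4144725824; minus A(h) gives 14.4504599606.
Denominator 16 − 1 = 15.
R = 14.4504599606/15 = 0.9633639974
Correction |R − A(h/2)| = 4.054e-05; gap |A(h/2) − A(h)| = 6.081e-04.

0.963364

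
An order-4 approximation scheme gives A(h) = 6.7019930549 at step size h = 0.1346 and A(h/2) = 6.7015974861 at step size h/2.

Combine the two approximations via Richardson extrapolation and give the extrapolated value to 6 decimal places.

6.701571

Order 4 gives 2^r = 16 and 2^r − 1 = 15.
Top: 16(6.7015974861) − (6.7019930549) = 100.5235667227
(16*6.7015974861 − 6.7019930549)/(16 − 1) = 6.7015711148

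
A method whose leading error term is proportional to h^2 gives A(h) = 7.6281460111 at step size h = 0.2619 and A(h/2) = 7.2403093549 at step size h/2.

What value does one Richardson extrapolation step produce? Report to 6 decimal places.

Error is O(h^2); halving h shrinks it by 2^2 = 4.
4*7.2403093549 = 28.9612374196; subtract 7.6281460111 → 21.3330914085
Divide by 2^2 − 1 = 3.
21.3330914085 ÷ 3 = 7.1110304695

7.111030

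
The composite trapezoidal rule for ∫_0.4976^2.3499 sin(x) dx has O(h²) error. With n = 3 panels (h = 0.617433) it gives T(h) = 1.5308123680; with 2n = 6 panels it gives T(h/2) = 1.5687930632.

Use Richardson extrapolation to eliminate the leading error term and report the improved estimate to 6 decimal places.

1.581453

With r = 2 the leading error scales as h^2, so the weight is 2^2 = 4.
Difference of the inputs: 1.5687930632 − 1.5308123680 = 0.0379806952
Divide by 2^2 − 1 = 3: 0.0379806952/3 = 0.0126602317
R = 1.5687930632 + 0.0126602317 = 1.5814532949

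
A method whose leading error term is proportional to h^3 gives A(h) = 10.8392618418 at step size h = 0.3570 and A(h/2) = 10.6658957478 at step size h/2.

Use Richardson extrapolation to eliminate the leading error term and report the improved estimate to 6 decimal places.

10.641129

Leading term ∝ h^3; use weight 8 = 2^3.
2^3 × A(h/2) = 85.3271659824; minus A(h) gives 74.4879041406.
Denominator 8 − 1 = 7.
(8 × 10.6658957478 − 10.8392618418)/(8 − 1) = 10.6411291629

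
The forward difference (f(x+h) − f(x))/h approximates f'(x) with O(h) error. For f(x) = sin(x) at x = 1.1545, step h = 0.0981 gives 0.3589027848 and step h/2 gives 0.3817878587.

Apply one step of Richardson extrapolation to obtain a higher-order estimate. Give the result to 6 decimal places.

0.404673

Leading term ∝ h^1; use weight 2 = 2^1.
2 × 0.3817878587 − 0.3589027848 = 0.4046729326
Divide by 2^1 − 1 = 1.
(2 × 0.3817878587 − 0.3589027848)/(2 − 1) = 0.4046729326
Correction |R − A(h/2)| = 2.289e-02; gap |A(h/2) − A(h)| = 2.289e-02.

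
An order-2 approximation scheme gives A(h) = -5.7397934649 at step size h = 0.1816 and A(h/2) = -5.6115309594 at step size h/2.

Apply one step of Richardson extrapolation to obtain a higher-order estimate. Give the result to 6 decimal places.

r = 2, so 2^r = 4.
Top: 4(-5.6115309594) − (-5.7397934649) = -16.7063303727
(-16.7063303727) ÷ 3 = -5.5687767909

-5.568777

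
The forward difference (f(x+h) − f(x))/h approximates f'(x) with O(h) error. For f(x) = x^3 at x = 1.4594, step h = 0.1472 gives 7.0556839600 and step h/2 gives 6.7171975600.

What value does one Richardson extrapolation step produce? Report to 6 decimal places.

r = 1, so 2^r = 2.
2^1 × A(h/2) = 13.4343951200; minus A(h) gives 6.3787111600.
Extrapolated: 6.3787111600 / 1 = 6.3787111600

6.378711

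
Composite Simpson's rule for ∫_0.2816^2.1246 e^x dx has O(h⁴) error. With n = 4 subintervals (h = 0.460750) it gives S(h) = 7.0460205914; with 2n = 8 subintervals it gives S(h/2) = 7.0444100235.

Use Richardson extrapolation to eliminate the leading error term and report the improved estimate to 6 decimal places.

Leading term ∝ h^4; use weight 16 = 2^4.
16×7.0444100235 = 112.7105603760; 112.7105603760 − 7.0460205914 = 105.6645397846
Divide by 2^4 − 1 = 15.
So the Richardson estimate is 7.0443026523.
Shift from A(h/2): −0.0001073712.

7.044303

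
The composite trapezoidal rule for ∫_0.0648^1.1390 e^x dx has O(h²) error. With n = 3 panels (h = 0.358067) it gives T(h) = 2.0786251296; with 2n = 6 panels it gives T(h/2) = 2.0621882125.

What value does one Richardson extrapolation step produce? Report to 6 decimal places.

2.056709

Leading term ∝ h^2; use weight 4 = 2^2.
4 × 2.0621882125 = 8.2487528500; subtract 2.0786251296 → 6.1701277204
R = 6.1701277204/3 = 2.0567092401
Shift from A(h/2): −0.0054789724.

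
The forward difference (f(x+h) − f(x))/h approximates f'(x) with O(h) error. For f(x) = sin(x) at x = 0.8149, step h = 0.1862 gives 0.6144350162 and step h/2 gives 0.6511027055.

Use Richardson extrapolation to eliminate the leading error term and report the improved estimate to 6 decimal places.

0.687770

Leading term ∝ h^1; use weight 2 = 2^1.
Top: 2(0.6511027055) − (0.6144350162) = 0.6877703948
(2×0.6511027055 − 0.6144350162)/(2 − 1) = 0.6877703948
Correction |R − A(h/2)| = 3.667e-02; gap |A(h/2) − A(h)| = 3.667e-02.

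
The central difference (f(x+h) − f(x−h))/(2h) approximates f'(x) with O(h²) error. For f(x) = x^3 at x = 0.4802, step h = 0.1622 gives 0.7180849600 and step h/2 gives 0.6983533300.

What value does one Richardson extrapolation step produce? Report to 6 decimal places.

0.691776

With r = 2 the leading error scales as h^2, so the weight is 2^2 = 4.
Weighted: 2.7934133200 − 0.7180849600 = 2.0753283600
2.0753283600 ÷ 3 = 0.6917761200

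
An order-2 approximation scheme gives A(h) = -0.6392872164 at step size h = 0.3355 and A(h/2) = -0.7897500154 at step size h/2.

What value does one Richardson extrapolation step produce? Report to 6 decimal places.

-0.839904

Error is O(h^2); halving h shrinks it by 2^2 = 4.
A(h/2) − A(h) = -0.7897500154 − (-0.6392872164) = -0.1504627990
Divide by 2^2 − 1 = 3: (-0.1504627990)/3 = -0.0501542663
R = -0.7897500154 − 0.0501542663 = -0.8399042817
Correction |R − A(h/2)| = 5.015e-02; gap |A(h/2) − A(h)| = 1.505e-01.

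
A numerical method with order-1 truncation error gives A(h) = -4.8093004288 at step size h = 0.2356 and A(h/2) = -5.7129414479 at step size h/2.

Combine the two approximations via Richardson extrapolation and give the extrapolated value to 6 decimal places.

With r = 1 the leading error scales as h^1, so the weight is 2^1 = 2.
Weighted: (-11.4258828958) − (-4.8093004288) = -6.6165824670
(2*(-5.7129414479) − (-4.8093004288))/(2 − 1) = -6.6165824670
Gap between inputs: 9.036e-01; correction applied: −0.9036410191.

-6.616582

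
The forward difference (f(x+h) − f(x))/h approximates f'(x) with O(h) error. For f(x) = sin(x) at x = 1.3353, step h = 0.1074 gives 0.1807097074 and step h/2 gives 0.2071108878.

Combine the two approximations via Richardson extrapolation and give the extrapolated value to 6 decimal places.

0.233512

Leading term ∝ h^1; use weight 2 = 2^1.
Numerator 2 × A(h/2) − A(h) = 2 × 0.2071108878 − 0.1807097074 = 0.2335120682
Denominator 2 − 1 = 1.
0.2335120682 ÷ 1 = 0.2335120682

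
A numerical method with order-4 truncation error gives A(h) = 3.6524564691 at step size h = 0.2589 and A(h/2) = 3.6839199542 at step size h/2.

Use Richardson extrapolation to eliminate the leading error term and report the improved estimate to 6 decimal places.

r = 4, so 2^r = 16.
16*3.6839199542 − 3.6524564691 = 55.2902627981
Extrapolated: 55.2902627981 / 15 = 3.6860175199

3.686018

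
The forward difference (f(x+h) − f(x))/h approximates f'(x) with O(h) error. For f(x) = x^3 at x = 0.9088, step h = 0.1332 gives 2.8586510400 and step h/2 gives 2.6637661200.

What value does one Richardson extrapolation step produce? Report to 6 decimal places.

With r = 1 the leading error scales as h^1, so the weight is 2^1 = 2.
Top: 2(2.6637661200) − (2.8586510400) = 2.4688812000
(2 × 2.6637661200 − 2.8586510400)/(2 − 1) = 2.4688812000

2.468881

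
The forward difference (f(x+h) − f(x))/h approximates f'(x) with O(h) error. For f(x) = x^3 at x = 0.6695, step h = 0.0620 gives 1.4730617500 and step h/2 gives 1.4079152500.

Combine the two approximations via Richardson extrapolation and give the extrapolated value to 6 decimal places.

1.342769

The method has order 1: 2^1 = 2.
2·1.4079152500 = 2.8158305000; 2.8158305000 − 1.4730617500 = 1.3427687500
Divide by 2^1 − 1 = 1.
Result: 1.3427687500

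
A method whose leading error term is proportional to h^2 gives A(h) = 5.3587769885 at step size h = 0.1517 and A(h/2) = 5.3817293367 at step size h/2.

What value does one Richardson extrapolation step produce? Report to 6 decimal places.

5.389380

r = 2: numerator weight 4, denominator 3.
Top: 4(5.3817293367) − (5.3587769885) = 16.1681403583
Divide by 2^2 − 1 = 3.
So the Richardson estimate is 5.3893801194.
Gap between inputs: 2.295e-02; correction applied: +0.0076507827.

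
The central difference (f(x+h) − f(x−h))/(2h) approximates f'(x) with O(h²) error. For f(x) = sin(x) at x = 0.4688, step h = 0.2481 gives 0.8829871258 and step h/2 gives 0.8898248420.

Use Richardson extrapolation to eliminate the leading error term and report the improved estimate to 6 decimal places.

0.892104

r = 2: numerator weight 4, denominator 3.
Weighted: 3.5592993680 − 0.8829871258 = 2.6763122422
Extrapolated: 2.6763122422 / 3 = 0.8921040807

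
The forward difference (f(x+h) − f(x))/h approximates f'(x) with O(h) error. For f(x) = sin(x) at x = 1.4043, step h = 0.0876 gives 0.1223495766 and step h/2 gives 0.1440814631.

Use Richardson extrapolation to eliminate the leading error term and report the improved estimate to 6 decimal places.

The method has order 1: 2^1 = 2.
2 × 0.1440814631 = 0.2881629262; 0.2881629262 − 0.1223495766 = 0.1658133496
R = 0.1658133496/1 = 0.1658133496

0.165813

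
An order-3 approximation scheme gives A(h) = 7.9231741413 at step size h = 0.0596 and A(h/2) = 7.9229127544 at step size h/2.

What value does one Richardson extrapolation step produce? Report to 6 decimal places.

Leading term ∝ h^3; use weight 8 = 2^3.
8·7.9229127544 = 63.3833020352; subtract 7.9231741413 → 55.4601278939
Divide by 2^3 − 1 = 7.
So the Richardson estimate is 7.9228754134.
Correction |R − A(h/2)| = 3.734e-05; gap |A(h/2) − A(h)| = 2.614e-04.

7.922875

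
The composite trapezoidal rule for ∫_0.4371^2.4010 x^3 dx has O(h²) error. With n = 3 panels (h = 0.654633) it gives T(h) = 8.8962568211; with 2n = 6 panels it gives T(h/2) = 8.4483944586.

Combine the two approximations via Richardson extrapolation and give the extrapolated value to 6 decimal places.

8.299107

Order 2 gives 2^r = 4 and 2^r − 1 = 3.
A(h/2) − A(h) = 8.4483944586 − 8.8962568211 = -0.4478623625
Correction (A(h/2) − A(h))/(4 − 1) = (-0.4478623625)/3 = -0.1492874542
R = 8.4483944586 − 0.1492874542 = 8.2991070044
Shift from A(h/2): −0.1492874542.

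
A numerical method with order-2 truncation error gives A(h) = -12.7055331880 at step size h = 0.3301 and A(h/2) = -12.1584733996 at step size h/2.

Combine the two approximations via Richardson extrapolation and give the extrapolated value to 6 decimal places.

-11.976120

r = 2, so 2^r = 4.
Weighted: (-48.6338935984) − (-12.7055331880) = -35.9283604104
Divide by 2^2 − 1 = 3.
So the Richardson estimate is -11.9761201368.
Gap between inputs: 5.471e-01; correction applied: +0.1823532628.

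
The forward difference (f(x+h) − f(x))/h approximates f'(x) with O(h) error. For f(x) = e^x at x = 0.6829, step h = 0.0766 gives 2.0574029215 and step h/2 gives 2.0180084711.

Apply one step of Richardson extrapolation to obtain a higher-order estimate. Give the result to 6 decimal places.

1.978614

Error is O(h^1); halving h shrinks it by 2^1 = 2.
Numerator 2*A(h/2) − A(h) = 2*2.0180084711 − 2.0574029215 = 1.9786140207
Divide by 2^1 − 1 = 1.
(2*2.0180084711 − 2.0574029215)/(2 − 1) = 1.9786140207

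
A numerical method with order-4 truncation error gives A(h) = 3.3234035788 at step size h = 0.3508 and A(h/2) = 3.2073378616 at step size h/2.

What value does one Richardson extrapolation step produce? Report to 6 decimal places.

The method has order 4: 2^4 = 16.
16 × 3.2073378616 = 51.3174057856; subtract 3.3234035788 → 47.9940022068
Extrapolated: 47.9940022068 / 15 = 3.1996001471

3.199600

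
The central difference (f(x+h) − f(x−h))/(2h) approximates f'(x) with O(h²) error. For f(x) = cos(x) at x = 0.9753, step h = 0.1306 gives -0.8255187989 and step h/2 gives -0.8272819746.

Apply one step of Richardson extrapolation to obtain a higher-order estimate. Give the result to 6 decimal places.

Error is O(h^2); halving h shrinks it by 2^2 = 4.
A(h/2) − A(h) = -0.8272819746 − (-0.8255187989) = -0.0017631757
Divide by 2^2 − 1 = 3: (-0.0017631757)/3 = -0.0005877252
R = A(h/2) + (A(h/2) − A(h))/3 = -0.8272819746 − 0.0005877252 = -0.8278696998
Shift from A(h/2): −0.0005877252.

-0.827870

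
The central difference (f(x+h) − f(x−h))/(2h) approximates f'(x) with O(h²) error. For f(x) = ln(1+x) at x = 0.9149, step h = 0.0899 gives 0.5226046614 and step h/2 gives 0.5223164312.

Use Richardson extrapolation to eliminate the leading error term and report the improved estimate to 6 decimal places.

0.522220

The method has order 2: 2^2 = 4.
4*0.5223164312 − 0.5226046614 = 1.5666610634
1.5666610634 ÷ 3 = 0.5222203545
Correction |R − A(h/2)| = 9.608e-05; gap |A(h/2) − A(h)| = 2.882e-04.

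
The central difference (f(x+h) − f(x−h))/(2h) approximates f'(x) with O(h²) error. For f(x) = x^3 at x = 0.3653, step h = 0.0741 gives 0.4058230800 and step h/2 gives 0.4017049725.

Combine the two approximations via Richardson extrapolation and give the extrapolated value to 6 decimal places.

0.400332

Error is O(h^2); halving h shrinks it by 2^2 = 4.
4×0.4017049725 = 1.6068198900; subtract 0.4058230800 → 1.2009968100
Extrapolated: 1.2009968100 / 3 = 0.4003322700
Shift from A(h/2): −0.0013727025.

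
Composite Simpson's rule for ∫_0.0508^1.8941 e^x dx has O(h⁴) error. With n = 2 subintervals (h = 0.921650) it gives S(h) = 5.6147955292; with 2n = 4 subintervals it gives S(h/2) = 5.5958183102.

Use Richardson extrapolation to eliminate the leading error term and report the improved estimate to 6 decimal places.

Method order is 4; weight 2^4 = 16.
16×5.5958183102 − 5.6147955292 = 83.9182974340
R = 83.9182974340/15 = 5.5945531623

5.594553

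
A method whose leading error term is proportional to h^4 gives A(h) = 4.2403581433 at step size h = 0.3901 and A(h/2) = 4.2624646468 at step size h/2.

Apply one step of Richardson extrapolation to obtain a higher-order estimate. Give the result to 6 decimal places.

4.263938

The method has order 4: 2^4 = 16.
16·4.2624646468 = 68.1994343488; 68.1994343488 − 4.2403581433 = 63.9590762055
Divide by 2^4 − 1 = 15.
Result: 4.2639384137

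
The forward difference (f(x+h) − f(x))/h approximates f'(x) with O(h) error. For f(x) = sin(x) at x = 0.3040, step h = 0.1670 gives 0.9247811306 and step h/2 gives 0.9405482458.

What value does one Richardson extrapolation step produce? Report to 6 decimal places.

Error is O(h^1); halving h shrinks it by 2^1 = 2.
Weighted: 1.8810964916 − 0.9247811306 = 0.9563153610
R = 0.9563153610/1 = 0.9563153610

0.956315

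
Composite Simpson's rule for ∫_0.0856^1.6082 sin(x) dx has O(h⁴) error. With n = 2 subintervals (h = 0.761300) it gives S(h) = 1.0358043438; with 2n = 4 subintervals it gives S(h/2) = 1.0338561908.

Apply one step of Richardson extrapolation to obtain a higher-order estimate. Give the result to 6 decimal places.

1.033726

With r = 4 the leading error scales as h^4, so the weight is 2^4 = 16.
2^4·A(h/2) = 16.5416990528; minus A(h) gives 15.5058947090.
Denominator 16 − 1 = 15.
15.5058947090 ÷ 15 = 1.0337263139
Shift from A(h/2): −0.0001298769.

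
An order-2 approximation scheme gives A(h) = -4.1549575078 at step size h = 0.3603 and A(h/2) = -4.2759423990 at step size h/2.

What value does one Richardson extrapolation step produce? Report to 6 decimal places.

-4.316271

Order 2 gives 2^r = 4 and 2^r − 1 = 3.
Top: 4(-4.2759423990) − (-4.1549575078) = -12.9488120882
Divide by 2^2 − 1 = 3.
(4*(-4.2759423990) − (-4.1549575078))/(4 − 1) = -4.3162706961
Correction |R − A(h/2)| = 4.033e-02; gap |A(h/2) − A(h)| = 1.210e-01.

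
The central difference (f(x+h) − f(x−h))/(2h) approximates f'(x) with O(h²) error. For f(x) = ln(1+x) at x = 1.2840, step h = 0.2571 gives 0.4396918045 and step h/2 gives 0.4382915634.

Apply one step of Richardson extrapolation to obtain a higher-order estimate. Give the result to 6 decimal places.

0.437825

Error is O(h^2); halving h shrinks it by 2^2 = 4.
2^2·A(h/2) = 1.7531662536; minus A(h) gives 1.3134744491.
Denominator 4 − 1 = 3.
1.3134744491 ÷ 3 = 0.4378248164
Shift from A(h/2): −0.0004667470.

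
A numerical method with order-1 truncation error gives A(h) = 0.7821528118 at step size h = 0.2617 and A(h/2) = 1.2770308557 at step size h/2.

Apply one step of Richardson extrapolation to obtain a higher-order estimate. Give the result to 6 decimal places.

1.771909

Method order is 1; weight 2^1 = 2.
Weighted: 2.5540617114 − 0.7821528118 = 1.7719088996
R = 1.7719088996/1 = 1.7719088996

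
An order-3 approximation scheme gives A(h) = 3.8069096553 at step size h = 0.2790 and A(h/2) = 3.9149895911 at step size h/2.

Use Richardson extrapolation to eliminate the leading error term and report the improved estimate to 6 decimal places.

3.930430

Error is O(h^3); halving h shrinks it by 2^3 = 8.
Difference of the inputs: 3.9149895911 − 3.8069096553 = 0.1080799358
Correction (A(h/2) − A(h))/(8 − 1) = 0.1080799358/7 = 0.0154399908
R = A(h/2) + (A(h/2) − A(h))/7 = 3.9149895911 + 0.0154399908 = 3.9304295819
Gap between inputs: 1.081e-01; correction applied: +0.0154399908.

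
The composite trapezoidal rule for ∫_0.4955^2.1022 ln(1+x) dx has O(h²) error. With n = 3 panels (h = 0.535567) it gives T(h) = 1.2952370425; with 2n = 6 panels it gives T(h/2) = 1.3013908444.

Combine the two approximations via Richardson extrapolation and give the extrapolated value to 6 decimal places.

1.303442

Order 2 gives 2^r = 4 and 2^r − 1 = 3.
4·1.3013908444 = 5.2055633776; subtract 1.2952370425 → 3.9103263351
R = 3.9103263351/3 = 1.3034421117
Shift from A(h/2): +0.0020512673.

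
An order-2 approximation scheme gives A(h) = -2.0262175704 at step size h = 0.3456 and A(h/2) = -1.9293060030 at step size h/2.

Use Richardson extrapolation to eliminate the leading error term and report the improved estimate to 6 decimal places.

-1.897002

Leading term ∝ h^2; use weight 4 = 2^2.
A(h/2) − A(h) = -1.9293060030 − (-2.0262175704) = 0.0969115674
Divide by 2^2 − 1 = 3: 0.0969115674/3 = 0.0323038558
R = A(h/2) + (A(h/2) − A(h))/3 = -1.9293060030 + 0.0323038558 = -1.8970021472
Shift from A(h/2): +0.0323038558.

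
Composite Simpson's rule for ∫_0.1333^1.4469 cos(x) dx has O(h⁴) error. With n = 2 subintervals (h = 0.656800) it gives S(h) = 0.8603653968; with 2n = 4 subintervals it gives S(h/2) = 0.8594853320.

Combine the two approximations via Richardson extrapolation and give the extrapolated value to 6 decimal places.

0.859427

With r = 4 the leading error scales as h^4, so the weight is 2^4 = 16.
16*0.8594853320 = 13.7517653120; subtract 0.8603653968 → 12.8913999152
(16*0.8594853320 − 0.8603653968)/(16 − 1) = 0.8594266610
Shift from A(h/2): −0.0000586710.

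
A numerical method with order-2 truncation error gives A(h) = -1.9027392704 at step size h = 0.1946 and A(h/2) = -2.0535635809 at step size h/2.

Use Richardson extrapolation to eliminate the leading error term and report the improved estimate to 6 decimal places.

With r = 2 the leading error scales as h^2, so the weight is 2^2 = 4.
4×(-2.0535635809) = -8.2142543236; (-8.2142543236) − (-1.9027392704) = -6.3115150532
Divide by 2^2 − 1 = 3.
So the Richardson estimate is -2.1038383511.

-2.103838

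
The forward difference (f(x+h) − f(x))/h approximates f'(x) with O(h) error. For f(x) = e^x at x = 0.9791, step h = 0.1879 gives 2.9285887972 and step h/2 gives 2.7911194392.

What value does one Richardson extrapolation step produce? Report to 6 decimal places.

2.653650

Method order is 1; weight 2^1 = 2.
Weighted: 5.5822388784 − 2.9285887972 = 2.6536500812
R = 2.6536500812/1 = 2.6536500812
Correction |R − A(h/2)| = 1.375e-01; gap |A(h/2) − A(h)| = 1.375e-01.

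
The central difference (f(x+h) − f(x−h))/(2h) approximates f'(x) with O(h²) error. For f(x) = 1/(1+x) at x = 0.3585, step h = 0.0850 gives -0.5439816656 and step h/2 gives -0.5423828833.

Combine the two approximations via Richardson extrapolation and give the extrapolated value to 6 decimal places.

The method has order 2: 2^2 = 4.
Weighted: (-2.1695315332) − (-0.5439816656) = -1.6255498676
Denominator 4 − 1 = 3.
Extrapolated: (-1.6255498676) / 3 = -0.5418499559

-0.541850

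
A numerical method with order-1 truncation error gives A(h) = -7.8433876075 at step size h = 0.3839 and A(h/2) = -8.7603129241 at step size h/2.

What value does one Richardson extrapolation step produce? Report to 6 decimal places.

Method order is 1; weight 2^1 = 2.
2 × (-8.7603129241) = -17.5206258482; (-17.5206258482) − (-7.8433876075) = -9.6772382407
(2 × (-8.7603129241) − (-7.8433876075))/(2 − 1) = -9.6772382407

-9.677238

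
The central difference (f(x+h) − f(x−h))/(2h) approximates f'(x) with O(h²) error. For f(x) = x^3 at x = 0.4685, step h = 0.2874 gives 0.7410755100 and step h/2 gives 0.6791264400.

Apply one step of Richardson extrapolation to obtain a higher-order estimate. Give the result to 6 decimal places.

The method has order 2: 2^2 = 4.
4 × 0.6791264400 = 2.7165057600; 2.7165057600 − 0.7410755100 = 1.9754302500
Divide by 2^2 − 1 = 3.
R = 1.9754302500/3 = 0.6584767500
Gap between inputs: 6.195e-02; correction applied: −0.0206496900.

0.658477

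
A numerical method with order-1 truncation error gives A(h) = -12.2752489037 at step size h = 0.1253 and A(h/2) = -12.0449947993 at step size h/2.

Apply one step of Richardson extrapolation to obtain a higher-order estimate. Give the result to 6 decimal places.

-11.814741

r = 1, so 2^r = 2.
2*(-12.0449947993) = -24.0899895986; (-24.0899895986) − (-12.2752489037) = -11.8147406949
Extrapolated: (-11.8147406949) / 1 = -11.8147406949
Gap between inputs: 2.303e-01; correction applied: +0.2302541044.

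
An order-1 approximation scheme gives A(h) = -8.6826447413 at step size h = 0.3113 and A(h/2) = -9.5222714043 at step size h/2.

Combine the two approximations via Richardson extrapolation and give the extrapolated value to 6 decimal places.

The method has order 1: 2^1 = 2.
2·(-9.5222714043) − (-8.6826447413) = -10.3618980673
(2·(-9.5222714043) − (-8.6826447413))/(2 − 1) = -10.3618980673
Gap between inputs: 8.396e-01; correction applied: −0.8396266630.

-10.361898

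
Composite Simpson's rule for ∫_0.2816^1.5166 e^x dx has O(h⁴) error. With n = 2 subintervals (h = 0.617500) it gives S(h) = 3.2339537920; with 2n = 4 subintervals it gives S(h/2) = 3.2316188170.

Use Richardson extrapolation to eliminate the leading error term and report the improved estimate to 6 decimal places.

3.231463

Method order is 4; weight 2^4 = 16.
Difference of the inputs: 3.2316188170 − 3.2339537920 = -0.0023349750
Divide by 2^4 − 1 = 15: (-0.0023349750)/15 = -0.0001556650
R = A(h/2) + (A(h/2) − A(h))/15 = 3.2316188170 − 0.0001556650 = 3.2314631520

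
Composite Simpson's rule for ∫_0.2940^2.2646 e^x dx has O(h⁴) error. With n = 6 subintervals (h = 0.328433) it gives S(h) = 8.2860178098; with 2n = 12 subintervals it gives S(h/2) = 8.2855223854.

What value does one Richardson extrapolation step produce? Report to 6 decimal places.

Leading term ∝ h^4; use weight 16 = 2^4.
2^4 × A(h/2) = 132.5683581664; minus A(h) gives 124.2823403566.
(16 × 8.2855223854 − 8.2860178098)/(16 − 1) = 8.2854893571
Gap between inputs: 4.954e-04; correction applied: −0.0000330283.

8.285489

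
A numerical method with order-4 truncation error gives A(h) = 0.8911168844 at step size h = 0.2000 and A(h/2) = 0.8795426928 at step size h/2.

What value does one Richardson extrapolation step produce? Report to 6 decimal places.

0.878771

Method order is 4; weight 2^4 = 16.
16*0.8795426928 = 14.0726830848; 14.0726830848 − 0.8911168844 = 13.1815662004
R = 13.1815662004/15 = 0.8787710800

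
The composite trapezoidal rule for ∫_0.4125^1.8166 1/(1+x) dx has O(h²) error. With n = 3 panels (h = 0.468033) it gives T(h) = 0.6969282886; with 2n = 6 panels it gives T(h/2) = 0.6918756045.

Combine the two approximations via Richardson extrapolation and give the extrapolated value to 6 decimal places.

With r = 2 the leading error scales as h^2, so the weight is 2^2 = 4.
A(h/2) − A(h) = 0.6918756045 − 0.6969282886 = -0.0050526841
Correction (A(h/2) − A(h))/(4 − 1) = (-0.0050526841)/3 = -0.0016842280
R = 0.6918756045 − 0.0016842280 = 0.6901913765
Gap between inputs: 5.053e-03; correction applied: −0.0016842280.

0.690191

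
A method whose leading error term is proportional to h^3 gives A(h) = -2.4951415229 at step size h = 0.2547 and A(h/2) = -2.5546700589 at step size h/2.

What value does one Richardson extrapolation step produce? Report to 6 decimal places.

-2.563174

Leading term ∝ h^3; use weight 8 = 2^3.
A(h/2) − A(h) = -2.5546700589 − (-2.4951415229) = -0.0595285360
Correction (A(h/2) − A(h))/(8 − 1) = (-0.0595285360)/7 = -0.0085040766
R = A(h/2) + (A(h/2) − A(h))/7 = -2.5546700589 − 0.0085040766 = -2.5631741355
Gap between inputs: 5.953e-02; correction applied: −0.0085040766.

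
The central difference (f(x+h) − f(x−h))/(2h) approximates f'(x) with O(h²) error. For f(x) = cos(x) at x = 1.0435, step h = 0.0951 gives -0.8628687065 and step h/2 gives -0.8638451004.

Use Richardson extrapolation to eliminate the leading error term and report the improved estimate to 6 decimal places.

The method has order 2: 2^2 = 4.
Numerator 4*A(h/2) − A(h) = 4*(-0.8638451004) − (-0.8628687065) = -2.5925116951
Divide by 2^2 − 1 = 3.
(4*(-0.8638451004) − (-0.8628687065))/(4 − 1) = -0.8641705650
Shift from A(h/2): −0.0003254646.

-0.864171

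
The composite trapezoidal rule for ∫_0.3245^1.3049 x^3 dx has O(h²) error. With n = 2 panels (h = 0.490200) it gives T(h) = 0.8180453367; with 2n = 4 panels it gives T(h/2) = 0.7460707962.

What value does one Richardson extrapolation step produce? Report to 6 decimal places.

0.722079

With r = 2 the leading error scales as h^2, so the weight is 2^2 = 4.
Top: 4(0.7460707962) − (0.8180453367) = 2.1662378481
Divide by 2^2 − 1 = 3.
Result: 0.7220792827
Shift from A(h/2): −0.0239915135.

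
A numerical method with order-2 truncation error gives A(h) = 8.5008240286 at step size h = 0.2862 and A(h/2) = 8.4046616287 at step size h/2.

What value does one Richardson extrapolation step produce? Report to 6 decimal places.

8.372607

Order 2 gives 2^r = 4 and 2^r − 1 = 3.
Difference of the inputs: 8.4046616287 − 8.5008240286 = -0.0961623999
Divide by 2^2 − 1 = 3: (-0.0961623999)/3 = -0.0320541333
R = A(h/2) + (A(h/2) − A(h))/3 = 8.4046616287 − 0.0320541333 = 8.3726074954
Shift from A(h/2): −0.0320541333.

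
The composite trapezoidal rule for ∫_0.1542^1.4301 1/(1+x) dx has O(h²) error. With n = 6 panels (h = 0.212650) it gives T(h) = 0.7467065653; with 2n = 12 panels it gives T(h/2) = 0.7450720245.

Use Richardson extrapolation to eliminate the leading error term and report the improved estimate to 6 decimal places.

r = 2: numerator weight 4, denominator 3.
4 × 0.7450720245 − 0.7467065653 = 2.2335815327
Divide by 2^2 − 1 = 3.
Result: 0.7445271776

0.744527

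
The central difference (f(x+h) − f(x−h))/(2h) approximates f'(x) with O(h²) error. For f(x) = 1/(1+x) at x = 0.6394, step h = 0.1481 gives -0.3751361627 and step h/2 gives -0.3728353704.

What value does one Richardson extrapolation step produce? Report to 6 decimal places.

r = 2: numerator weight 4, denominator 3.
Weighted: (-1.4913414816) − (-0.3751361627) = -1.1162053189
Denominator 4 − 1 = 3.
So the Richardson estimate is -0.3720684396.

-0.372068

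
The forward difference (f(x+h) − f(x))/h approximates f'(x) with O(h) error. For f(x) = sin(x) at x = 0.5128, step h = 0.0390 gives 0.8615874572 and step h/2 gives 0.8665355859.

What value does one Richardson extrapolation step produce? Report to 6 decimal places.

r = 1, so 2^r = 2.
Weighted: 1.7330711718 − 0.8615874572 = 0.8714837146
Denominator 2 − 1 = 1.
So the Richardson estimate is 0.8714837146.

0.871484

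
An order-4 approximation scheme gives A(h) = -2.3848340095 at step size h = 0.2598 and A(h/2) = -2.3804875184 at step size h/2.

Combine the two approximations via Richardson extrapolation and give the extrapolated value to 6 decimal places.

Leading term ∝ h^4; use weight 16 = 2^4.
Weighted: (-38.0878002944) − (-2.3848340095) = -35.7029662849
Denominator 16 − 1 = 15.
R = (-35.7029662849)/15 = -2.3801977523

-2.380198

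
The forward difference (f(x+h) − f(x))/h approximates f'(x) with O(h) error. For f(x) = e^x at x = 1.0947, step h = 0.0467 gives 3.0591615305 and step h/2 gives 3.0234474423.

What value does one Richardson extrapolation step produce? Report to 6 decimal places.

2.987733

r = 1: numerator weight 2, denominator 1.
2^1 × A(h/2) = 6.0468948846; minus A(h) gives 2.9877333541.
Denominator 2 − 1 = 1.
(2 × 3.0234474423 − 3.0591615305)/(2 − 1) = 2.9877333541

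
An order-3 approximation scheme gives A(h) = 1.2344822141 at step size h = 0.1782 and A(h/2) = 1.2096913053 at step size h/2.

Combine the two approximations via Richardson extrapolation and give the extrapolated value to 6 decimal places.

Order 3 gives 2^r = 8 and 2^r − 1 = 7.
Top: 8(1.2096913053) − (1.2344822141) = 8.4430482283
Denominator 8 − 1 = 7.
R = 8.4430482283/7 = 1.2061497469
Shift from A(h/2): −0.0035415584.

1.206150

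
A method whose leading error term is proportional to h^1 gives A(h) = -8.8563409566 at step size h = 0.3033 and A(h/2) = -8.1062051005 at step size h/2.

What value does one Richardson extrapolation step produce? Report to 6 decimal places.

Method order is 1; weight 2^1 = 2.
A(h/2) − A(h) = -8.1062051005 − (-8.8563409566) = 0.7501358561
Divide by 2^1 − 1 = 1: 0.7501358561/1 = 0.7501358561
R = A(h/2) + (A(h/2) − A(h))/1 = -8.1062051005 + 0.7501358561 = -7.3560692444
Shift from A(h/2): +0.7501358561.

-7.356069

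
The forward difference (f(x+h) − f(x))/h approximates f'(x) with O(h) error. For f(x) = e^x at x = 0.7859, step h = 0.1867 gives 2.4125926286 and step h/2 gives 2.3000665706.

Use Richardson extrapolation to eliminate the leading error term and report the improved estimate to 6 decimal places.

2.187541

Leading term ∝ h^1; use weight 2 = 2^1.
2*2.3000665706 − 2.4125926286 = 2.1875405126
R = 2.1875405126/1 = 2.1875405126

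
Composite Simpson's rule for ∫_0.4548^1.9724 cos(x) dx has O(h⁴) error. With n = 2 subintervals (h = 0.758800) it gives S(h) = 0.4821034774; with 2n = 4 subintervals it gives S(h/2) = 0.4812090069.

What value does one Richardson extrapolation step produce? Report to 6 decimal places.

Method order is 4; weight 2^4 = 16.
Weighted: 7.6993441104 − 0.4821034774 = 7.2172406330
Denominator 16 − 1 = 15.
Result: 0.4811493755
Gap between inputs: 8.945e-04; correction applied: −0.0000596314.

0.481149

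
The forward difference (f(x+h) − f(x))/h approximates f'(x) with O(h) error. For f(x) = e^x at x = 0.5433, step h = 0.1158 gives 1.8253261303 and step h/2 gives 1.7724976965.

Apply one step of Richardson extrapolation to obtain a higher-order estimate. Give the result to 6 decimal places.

r = 1: numerator weight 2, denominator 1.
2*1.7724976965 − 1.8253261303 = 1.7196692627
Divide by 2^1 − 1 = 1.
R = 1.7196692627/1 = 1.7196692627
Gap between inputs: 5.283e-02; correction applied: −0.0528284338.

1.719669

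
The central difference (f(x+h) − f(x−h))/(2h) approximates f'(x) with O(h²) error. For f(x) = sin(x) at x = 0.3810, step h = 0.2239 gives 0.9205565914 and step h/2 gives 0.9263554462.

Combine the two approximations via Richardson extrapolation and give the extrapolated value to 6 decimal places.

Error is O(h^2); halving h shrinks it by 2^2 = 4.
4*0.9263554462 = 3.7054217848; 3.7054217848 − 0.9205565914 = 2.7848651934
Divide by 2^2 − 1 = 3.
R = 2.7848651934/3 = 0.9282883978

0.928288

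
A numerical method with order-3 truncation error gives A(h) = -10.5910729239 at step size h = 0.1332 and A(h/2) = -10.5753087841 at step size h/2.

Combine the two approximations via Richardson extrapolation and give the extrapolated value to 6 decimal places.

Order 3 gives 2^r = 8 and 2^r − 1 = 7.
Numerator 8 × A(h/2) − A(h) = 8 × (-10.5753087841) − (-10.5910729239) = -74.0113973489
Divide by 2^3 − 1 = 7.
Result: -10.5730567641
Gap between inputs: 1.576e-02; correction applied: +0.0022520200.

-10.573057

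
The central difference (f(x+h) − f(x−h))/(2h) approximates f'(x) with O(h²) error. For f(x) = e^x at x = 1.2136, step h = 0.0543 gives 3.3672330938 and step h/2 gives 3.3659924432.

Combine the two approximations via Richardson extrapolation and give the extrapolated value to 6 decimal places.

3.365579

r = 2, so 2^r = 4.
Difference of the inputs: 3.3659924432 − 3.3672330938 = -0.0012406506
Divide by 2^2 − 1 = 3: (-0.0012406506)/3 = -0.0004135502
R = A(h/2) + (A(h/2) − A(h))/3 = 3.3659924432 − 0.0004135502 = 3.3655788930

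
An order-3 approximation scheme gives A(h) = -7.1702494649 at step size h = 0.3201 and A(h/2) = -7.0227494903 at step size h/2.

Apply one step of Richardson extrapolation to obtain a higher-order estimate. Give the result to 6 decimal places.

-7.001678

Leading term ∝ h^3; use weight 8 = 2^3.
8·(-7.0227494903) − (-7.1702494649) = -49.0117464575
Denominator 8 − 1 = 7.
So the Richardson estimate is -7.0016780654.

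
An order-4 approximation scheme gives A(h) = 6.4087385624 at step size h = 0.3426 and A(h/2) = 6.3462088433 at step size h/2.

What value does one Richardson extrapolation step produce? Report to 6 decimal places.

6.342040

With r = 4 the leading error scales as h^4, so the weight is 2^4 = 16.
A(h/2) − A(h) = 6.3462088433 − 6.4087385624 = -0.0625297191
Correction (A(h/2) − A(h))/(16 − 1) = (-0.0625297191)/15 = -0.0041686479
R = 6.3462088433 − 0.0041686479 = 6.3420401954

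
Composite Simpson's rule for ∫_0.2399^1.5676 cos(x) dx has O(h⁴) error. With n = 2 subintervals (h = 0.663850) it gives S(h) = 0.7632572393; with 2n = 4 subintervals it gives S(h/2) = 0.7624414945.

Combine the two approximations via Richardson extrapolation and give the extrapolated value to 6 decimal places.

0.762387

r = 4, so 2^r = 16.
Difference of the inputs: 0.7624414945 − 0.7632572393 = -0.0008157448
Correction (A(h/2) − A(h))/(16 − 1) = (-0.0008157448)/15 = -0.0000543830
R = A(h/2) + (A(h/2) − A(h))/15 = 0.7624414945 − 0.0000543830 = 0.7623871115
Gap between inputs: 8.157e-04; correction applied: −0.0000543830.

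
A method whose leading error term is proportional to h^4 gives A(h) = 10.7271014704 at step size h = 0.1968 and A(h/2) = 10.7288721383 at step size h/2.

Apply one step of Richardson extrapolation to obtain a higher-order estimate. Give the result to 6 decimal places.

10.728990

The method has order 4: 2^4 = 16.
Difference of the inputs: 10.7288721383 − 10.7271014704 = 0.0017706679
Correction (A(h/2) − A(h))/(16 − 1) = 0.0017706679/15 = 0.0001180445
R = 10.7288721383 + 0.0001180445 = 10.7289901828
Correction |R − A(h/2)| = 1.180e-04; gap |A(h/2) − A(h)| = 1.771e-03.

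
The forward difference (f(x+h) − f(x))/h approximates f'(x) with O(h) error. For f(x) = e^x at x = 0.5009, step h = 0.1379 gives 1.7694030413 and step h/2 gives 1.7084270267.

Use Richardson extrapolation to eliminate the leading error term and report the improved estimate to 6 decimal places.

The method has order 1: 2^1 = 2.
Weighted: 3.4168540534 − 1.7694030413 = 1.6474510121
1.6474510121 ÷ 1 = 1.6474510121
Shift from A(h/2): −0.0609760146.

1.647451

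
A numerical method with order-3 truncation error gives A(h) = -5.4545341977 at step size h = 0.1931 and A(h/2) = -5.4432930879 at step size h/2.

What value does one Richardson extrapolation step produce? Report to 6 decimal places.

-5.441687

Method order is 3; weight 2^3 = 8.
8×(-5.4432930879) = -43.5463447032; (-43.5463447032) − (-5.4545341977) = -38.0918105055
Divide by 2^3 − 1 = 7.
(8×(-5.4432930879) − (-5.4545341977))/(8 − 1) = -5.4416872151
Correction |R − A(h/2)| = 1.606e-03; gap |A(h/2) − A(h)| = 1.124e-02.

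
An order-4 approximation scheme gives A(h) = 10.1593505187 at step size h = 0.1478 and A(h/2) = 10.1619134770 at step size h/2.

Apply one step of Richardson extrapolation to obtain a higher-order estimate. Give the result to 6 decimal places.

With r = 4 the leading error scales as h^4, so the weight is 2^4 = 16.
2^4×A(h/2) = 162.5906156320; minus A(h) gives 152.4312651133.
Divide by 2^4 − 1 = 15.
R = 152.4312651133/15 = 10.1620843409
Gap between inputs: 2.563e-03; correction applied: +0.0001708639.

10.162084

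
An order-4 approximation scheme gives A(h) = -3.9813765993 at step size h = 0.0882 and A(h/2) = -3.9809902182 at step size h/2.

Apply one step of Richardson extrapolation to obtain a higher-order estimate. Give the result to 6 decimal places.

-3.980964

r = 4: numerator weight 16, denominator 15.
16*(-3.9809902182) = -63.6958434912; (-63.6958434912) − (-3.9813765993) = -59.7144668919
Divide by 2^4 − 1 = 15.
(-59.7144668919) ÷ 15 = -3.9809644595
Correction |R − A(h/2)| = 2.576e-05; gap |A(h/2) − A(h)| = 3.864e-04.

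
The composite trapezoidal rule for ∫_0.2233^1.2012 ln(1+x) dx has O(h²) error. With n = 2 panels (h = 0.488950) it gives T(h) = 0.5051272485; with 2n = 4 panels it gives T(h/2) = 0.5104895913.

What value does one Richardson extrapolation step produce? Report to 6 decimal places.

Error is O(h^2); halving h shrinks it by 2^2 = 4.
Top: 4(0.5104895913) − (0.5051272485) = 1.5368311167
(4 × 0.5104895913 − 0.5051272485)/(4 − 1) = 0.5122770389

0.512277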